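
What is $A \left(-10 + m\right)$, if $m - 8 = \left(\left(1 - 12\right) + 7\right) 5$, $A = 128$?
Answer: $-2816$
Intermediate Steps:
$m = -12$ ($m = 8 + \left(\left(1 - 12\right) + 7\right) 5 = 8 + \left(-11 + 7\right) 5 = 8 - 20 = -12$)
$A \left(-10 + m\right) = 128 \left(-10 - 12\right) = 128 \left(-22\right) = -2816$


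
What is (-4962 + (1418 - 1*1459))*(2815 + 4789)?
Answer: -38042812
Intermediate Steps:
(-4962 + (1418 - 1*1459))*(2815 + 4789) = (-4962 + (1418 - 1459))*7604 = (-4962 - 41)*7604 = -5003*7604 = -38042812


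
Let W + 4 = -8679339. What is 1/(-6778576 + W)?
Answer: -1/15457919 ≈ -6.4692e-8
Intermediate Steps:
W = -8679343 (W = -4 - 8679339 = -8679343)
1/(-6778576 + W) = 1/(-6778576 - 8679343) = 1/(-15457919) = -1/15457919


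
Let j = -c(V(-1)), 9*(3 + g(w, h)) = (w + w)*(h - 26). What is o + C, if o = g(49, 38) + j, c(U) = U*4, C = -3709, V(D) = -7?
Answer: -10660/3 ≈ -3553.3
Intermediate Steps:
c(U) = 4*U
g(w, h) = -3 + 2*w*(-26 + h)/9 (g(w, h) = -3 + ((w + w)*(h - 26))/9 = -3 + ((2*w)*(-26 + h))/9 = -3 + (2*w*(-26 + h))/9 = -3 + 2*w*(-26 + h)/9)
j = 28 (j = -4*(-7) = -1*(-28) = 28)
o = 467/3 (o = (-3 - 52/9*49 + (2/9)*38*49) + 28 = (-3 - 2548/9 + 3724/9) + 28 = 383/3 + 28 = 467/3 ≈ 155.67)
o + C = 467/3 - 3709 = -10660/3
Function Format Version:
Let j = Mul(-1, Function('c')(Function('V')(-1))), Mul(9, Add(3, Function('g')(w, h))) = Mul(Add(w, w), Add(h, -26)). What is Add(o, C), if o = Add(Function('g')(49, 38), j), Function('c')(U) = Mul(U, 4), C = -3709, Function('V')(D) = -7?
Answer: Rational(-10660, 3) ≈ -3553.3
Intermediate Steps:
Function('c')(U) = Mul(4, U)
Function('g')(w, h) = Add(-3, Mul(Rational(2, 9), w, Add(-26, h))) (Function('g')(w, h) = Add(-3, Mul(Rational(1, 9), Mul(Add(w, w), Add(h, -26)))) = Add(-3, Mul(Rational(1, 9), Mul(Mul(2, w), Add(-26, h)))) = Add(-3, Mul(Rational(1, 9), Mul(2, w, Add(-26, h)))) = Add(-3, Mul(Rational(2, 9), w, Add(-26, h))))
j = 28 (j = Mul(-1, Mul(4, -7)) = Mul(-1, -28) = 28)
o = Rational(467, 3) (o = Add(Add(-3, Mul(Rational(-52, 9), 49), Mul(Rational(2, 9), 38, 49)), 28) = Add(Add(-3, Rational(-2548, 9), Rational(3724, 9)), 28) = Add(Rational(383, 3), 28) = Rational(467, 3) ≈ 155.67)
Add(o, C) = Add(Rational(467, 3), -3709) = Rational(-10660, 3)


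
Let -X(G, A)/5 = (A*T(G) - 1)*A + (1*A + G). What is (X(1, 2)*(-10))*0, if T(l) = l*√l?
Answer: 0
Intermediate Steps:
T(l) = l^(3/2)
X(G, A) = -5*A - 5*G - 5*A*(-1 + A*G^(3/2)) (X(G, A) = -5*((A*G^(3/2) - 1)*A + (1*A + G)) = -5*((-1 + A*G^(3/2))*A + (A + G)) = -5*(A*(-1 + A*G^(3/2)) + (A + G)) = -5*(A + G + A*(-1 + A*G^(3/2))) = -5*A - 5*G - 5*A*(-1 + A*G^(3/2)))
(X(1, 2)*(-10))*0 = ((-5*1 - 5*2²*1^(3/2))*(-10))*0 = ((-5 - 5*4*1)*(-10))*0 = ((-5 - 20)*(-10))*0 = -25*(-10)*0 = 250*0 = 0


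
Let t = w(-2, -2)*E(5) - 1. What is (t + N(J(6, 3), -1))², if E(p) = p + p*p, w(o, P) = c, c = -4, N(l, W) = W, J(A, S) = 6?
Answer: 14884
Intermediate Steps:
w(o, P) = -4
E(p) = p + p²
t = -121 (t = -20*(1 + 5) - 1 = -20*6 - 1 = -4*30 - 1 = -120 - 1 = -121)
(t + N(J(6, 3), -1))² = (-121 - 1)² = (-122)² = 14884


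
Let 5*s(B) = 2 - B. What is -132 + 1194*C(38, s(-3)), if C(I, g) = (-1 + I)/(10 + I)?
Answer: 6307/8 ≈ 788.38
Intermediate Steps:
s(B) = 2/5 - B/5 (s(B) = (2 - B)/5 = 2/5 - B/5)
C(I, g) = (-1 + I)/(10 + I)
-132 + 1194*C(38, s(-3)) = -132 + 1194*((-1 + 38)/(10 + 38)) = -132 + 1194*(37/48) = -132 + 7363/8 = 6307/8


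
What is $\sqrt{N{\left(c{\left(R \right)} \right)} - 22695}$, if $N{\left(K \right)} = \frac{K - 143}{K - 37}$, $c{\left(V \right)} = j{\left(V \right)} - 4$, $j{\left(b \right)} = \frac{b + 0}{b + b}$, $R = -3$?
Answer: $\frac{i \sqrt{1838002}}{9} \approx 150.64 i$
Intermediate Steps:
$j{\left(b \right)} = \frac{1}{2}$ ($j{\left(b \right)} = \frac{b}{2 b} = b \frac{1}{2 b} = \frac{1}{2}$)
$c{\left(V \right)} = - \frac{7}{2}$ ($c{\left(V \right)} = \frac{1}{2} - 4 = - \frac{7}{2}$)
$N{\left(K \right)} = \frac{-143 + K}{-37 + K}$
$\sqrt{N{\left(c{\left(R \right)} \right)} - 22695} = \sqrt{\frac{-143 - \frac{7}{2}}{-37 - \frac{7}{2}} - 22695} = \sqrt{\frac{1}{- \frac{81}{2}} \left(- \frac{293}{2}\right) - 22695} = \sqrt{\left(- \frac{2}{81}\right) \left(- \frac{293}{2}\right) - 22695} = \sqrt{\frac{293}{81} - 22695} = \sqrt{- \frac{1838002}{81}} = \frac{i \sqrt{1838002}}{9}$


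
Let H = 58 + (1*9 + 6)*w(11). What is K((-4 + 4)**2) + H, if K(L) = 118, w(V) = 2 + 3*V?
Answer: 701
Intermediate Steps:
H = 583 (H = 58 + (1*9 + 6)*(2 + 3*11) = 58 + (9 + 6)*(2 + 33) = 58 + 15*35 = 58 + 525 = 583)
K((-4 + 4)**2) + H = 118 + 583 = 701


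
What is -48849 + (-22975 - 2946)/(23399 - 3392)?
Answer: -977347864/20007 ≈ -48850.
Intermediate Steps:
-48849 + (-22975 - 2946)/(23399 - 3392) = -48849 - 25921/20007 = -977347864/20007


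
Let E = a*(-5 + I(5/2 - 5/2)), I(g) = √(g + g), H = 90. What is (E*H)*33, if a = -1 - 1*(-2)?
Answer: -14850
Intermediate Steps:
a = 1 (a = -1 + 2 = 1)
I(g) = √2*√g (I(g) = √(2*g) = √2*√g)
E = -5 (E = 1*(-5 + √2*√(5/2 - 5/2)) = 1*(-5 + √2*√0) = 1*(-5 + √2*0) = 1*(-5 + 0) = 1*(-5) = -5)
(E*H)*33 = -5*90*33 = -450*33 = -14850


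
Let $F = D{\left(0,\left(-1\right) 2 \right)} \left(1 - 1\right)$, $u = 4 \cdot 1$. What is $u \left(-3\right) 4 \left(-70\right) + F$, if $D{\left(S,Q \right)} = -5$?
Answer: $3360$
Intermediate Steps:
$u = 4$
$F = 0$ ($F = - 5 \left(1 - 1\right) = \left(-5\right) 0 = 0$)
$u \left(-3\right) 4 \left(-70\right) + F = 4 \left(-3\right) 4 \left(-70\right) + 0 = \left(-12\right) 4 \left(-70\right) + 0 = \left(-48\right) \left(-70\right) + 0 = 3360 + 0 = 3360$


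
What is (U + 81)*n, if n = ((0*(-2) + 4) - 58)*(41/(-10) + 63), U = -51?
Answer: -95418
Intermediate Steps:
n = -15903/5 (n = ((0 + 4) - 58)*(41*(-1/10) + 63) = (4 - 58)*(-41/10 + 63) = -54*589/10 = -15903/5 ≈ -3180.6)
(U + 81)*n = (-51 + 81)*(-15903/5) = 30*(-15903/5) = -95418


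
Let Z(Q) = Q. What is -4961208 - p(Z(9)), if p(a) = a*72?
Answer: -4961856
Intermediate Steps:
p(a) = 72*a
-4961208 - p(Z(9)) = -4961208 - 72*9 = -4961208 - 1*648 = -4961208 - 648 = -4961856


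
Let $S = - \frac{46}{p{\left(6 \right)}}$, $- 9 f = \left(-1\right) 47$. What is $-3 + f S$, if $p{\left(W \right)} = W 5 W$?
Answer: $- \frac{3511}{810} \approx -4.3346$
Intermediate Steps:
$f = \frac{47}{9}$ ($f = - \frac{\left(-1\right) 47}{9} = \left(- \frac{1}{9}\right) \left(-47\right) = \frac{47}{9} \approx 5.2222$)
$p{\left(W \right)} = 5 W^{2}$ ($p{\left(W \right)} = 5 W W = 5 W^{2}$)
$S = - \frac{23}{90}$ ($S = - \frac{46}{5 \cdot 6^{2}} = - \frac{46}{5 \cdot 36} = - \frac{46}{180} = \left(-46\right) \frac{1}{180} = - \frac{23}{90} \approx -0.25556$)
$-3 + f S = -3 + \frac{47}{9} \left(- \frac{23}{90}\right) = -3 - \frac{1081}{810} = - \frac{3511}{810}$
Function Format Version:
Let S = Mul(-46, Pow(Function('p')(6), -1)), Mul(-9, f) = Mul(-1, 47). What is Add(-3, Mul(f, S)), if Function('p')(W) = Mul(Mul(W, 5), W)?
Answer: Rational(-3511, 810) ≈ -4.3346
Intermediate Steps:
f = Rational(47, 9) (f = Mul(Rational(-1, 9), Mul(-1, 47)) = Mul(Rational(-1, 9), -47) = Rational(47, 9) ≈ 5.2222)
Function('p')(W) = Mul(5, Pow(W, 2)) (Function('p')(W) = Mul(Mul(5, W), W) = Mul(5, Pow(W, 2)))
S = Rational(-23, 90) (S = Mul(-46, Pow(Mul(5, Pow(6, 2)), -1)) = Mul(-46, Pow(Mul(5, 36), -1)) = Mul(-46, Pow(180, -1)) = Mul(-46, Rational(1, 180)) = Rational(-23, 90) ≈ -0.25556)
Add(-3, Mul(f, S)) = Add(-3, Mul(Rational(47, 9), Rational(-23, 90))) = Add(-3, Rational(-1081, 810)) = Rational(-3511, 810)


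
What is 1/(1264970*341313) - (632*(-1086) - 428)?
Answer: 296517749598835801/431750705610 ≈ 6.8678e+5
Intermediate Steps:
1/(1264970*341313) - (632*(-1086) - 428) = (1/1264970)*(1/341313) - (-686352 - 428) = 1/431750705610 - 1*(-686780) = 1/431750705610 + 686780 = 296517749598835801/431750705610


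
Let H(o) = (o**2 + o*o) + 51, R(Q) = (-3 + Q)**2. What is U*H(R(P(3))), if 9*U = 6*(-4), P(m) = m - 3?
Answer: -568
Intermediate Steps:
P(m) = -3 + m
U = -8/3 (U = (6*(-4))/9 = (1/9)*(-24) = -8/3 ≈ -2.6667)
H(o) = 51 + 2*o**2 (H(o) = (o**2 + o**2) + 51 = 2*o**2 + 51 = 51 + 2*o**2)
U*H(R(P(3))) = -8*(51 + 2*((-3 + (-3 + 3))**2)**2)/3 = -8*(51 + 2*((-3 + 0)**2)**2)/3 = -8*(51 + 2*((-3)**2)**2)/3 = -8*(51 + 2*9**2)/3 = -8*(51 + 2*81)/3 = -8*(51 + 162)/3 = -8/3*213 = -568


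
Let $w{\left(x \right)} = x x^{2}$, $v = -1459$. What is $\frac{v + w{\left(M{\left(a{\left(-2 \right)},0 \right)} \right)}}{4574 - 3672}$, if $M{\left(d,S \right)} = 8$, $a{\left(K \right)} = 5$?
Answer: $- \frac{947}{902} \approx -1.0499$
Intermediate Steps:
$w{\left(x \right)} = x^{3}$
$\frac{v + w{\left(M{\left(a{\left(-2 \right)},0 \right)} \right)}}{4574 - 3672} = \frac{-1459 + 8^{3}}{4574 - 3672} = \frac{-1459 + 512}{902} = \left(-947\right) \frac{1}{902} = - \frac{947}{902}$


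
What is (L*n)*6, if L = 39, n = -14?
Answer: -3276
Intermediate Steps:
(L*n)*6 = (39*(-14))*6 = -546*6 = -3276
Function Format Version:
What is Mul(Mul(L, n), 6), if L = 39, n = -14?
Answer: -3276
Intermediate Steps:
Mul(Mul(L, n), 6) = Mul(Mul(39, -14), 6) = Mul(-546, 6) = -3276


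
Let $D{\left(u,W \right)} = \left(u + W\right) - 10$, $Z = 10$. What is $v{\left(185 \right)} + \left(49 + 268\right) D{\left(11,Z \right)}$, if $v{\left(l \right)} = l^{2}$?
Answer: $37712$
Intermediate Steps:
$D{\left(u,W \right)} = -10 + W + u$ ($D{\left(u,W \right)} = \left(W + u\right) - 10 = -10 + W + u$)
$v{\left(185 \right)} + \left(49 + 268\right) D{\left(11,Z \right)} = 185^{2} + \left(49 + 268\right) \left(-10 + 10 + 11\right) = 34225 + 317 \cdot 11 = 34225 + 3487 = 37712$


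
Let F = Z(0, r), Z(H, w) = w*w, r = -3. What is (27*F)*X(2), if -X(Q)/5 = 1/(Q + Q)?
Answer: -1215/4 ≈ -303.75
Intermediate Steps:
X(Q) = -5/(2*Q) (X(Q) = -5/(Q + Q) = -5*1/(2*Q) = -5/(2*Q))
Z(H, w) = w²
F = 9 (F = (-3)² = 9)
(27*F)*X(2) = (27*9)*(-5/2/2) = 243*(-5/2*½) = 243*(-5/4) = -1215/4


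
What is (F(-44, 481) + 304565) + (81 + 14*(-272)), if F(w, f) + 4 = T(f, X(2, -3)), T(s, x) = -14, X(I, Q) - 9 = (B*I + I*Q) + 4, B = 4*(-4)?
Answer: 300820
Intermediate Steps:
B = -16
X(I, Q) = 13 - 16*I + I*Q (X(I, Q) = 9 + ((-16*I + I*Q) + 4) = 9 + (4 - 16*I + I*Q) = 13 - 16*I + I*Q)
F(w, f) = -18 (F(w, f) = -4 - 14 = -18)
(F(-44, 481) + 304565) + (81 + 14*(-272)) = (-18 + 304565) + (81 + 14*(-272)) = 304547 + (81 - 3808) = 304547 - 3727 = 300820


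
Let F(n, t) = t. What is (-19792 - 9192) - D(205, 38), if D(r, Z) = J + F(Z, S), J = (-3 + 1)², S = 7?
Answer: -28995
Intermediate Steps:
J = 4 (J = (-2)² = 4)
D(r, Z) = 11 (D(r, Z) = 4 + 7 = 11)
(-19792 - 9192) - D(205, 38) = (-19792 - 9192) - 1*11 = -28984 - 11 = -28995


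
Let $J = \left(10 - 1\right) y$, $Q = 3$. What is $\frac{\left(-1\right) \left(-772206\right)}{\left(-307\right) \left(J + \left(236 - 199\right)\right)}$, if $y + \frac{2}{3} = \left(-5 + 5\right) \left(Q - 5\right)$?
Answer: $- \frac{772206}{9517} \approx -81.14$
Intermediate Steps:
$y = - \frac{2}{3}$ ($y = - \frac{2}{3} + \left(-5 + 5\right) \left(3 - 5\right) = - \frac{2}{3} + 0 \left(-2\right) = - \frac{2}{3} + 0 = - \frac{2}{3} \approx -0.66667$)
$J = -6$ ($J = \left(10 - 1\right) \left(- \frac{2}{3}\right) = 9 \left(- \frac{2}{3}\right) = -6$)
$\frac{\left(-1\right) \left(-772206\right)}{\left(-307\right) \left(J + \left(236 - 199\right)\right)} = \frac{\left(-1\right) \left(-772206\right)}{\left(-307\right) \left(-6 + \left(236 - 199\right)\right)} = \frac{772206}{\left(-307\right) \left(-6 + 37\right)} = \frac{772206}{\left(-307\right) 31} = \frac{772206}{-9517} = 772206 \left(- \frac{1}{9517}\right) = - \frac{772206}{9517}$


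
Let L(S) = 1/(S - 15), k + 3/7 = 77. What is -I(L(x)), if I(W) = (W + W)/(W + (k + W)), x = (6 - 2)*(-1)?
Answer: 7/5085 ≈ 0.0013766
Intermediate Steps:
k = 536/7 (k = -3/7 + 77 = 536/7 ≈ 76.571)
x = -4 (x = 4*(-1) = -4)
L(S) = 1/(-15 + S)
I(W) = 2*W/(536/7 + 2*W) (I(W) = (W + W)/(W + (536/7 + W)) = (2*W)/(536/7 + 2*W) = 2*W/(536/7 + 2*W))
-I(L(x)) = -7/((-15 - 4)*(268 + 7/(-15 - 4))) = -7/((-19)*(268 + 7/(-19))) = -7*(-1)/(19*(268 + 7*(-1/19))) = -7*(-1)/(19*(268 - 7/19)) = -7*(-1)/(19*5085/19) = -7*(-1)*19/(19*5085) = -1*(-7/5085) = 7/5085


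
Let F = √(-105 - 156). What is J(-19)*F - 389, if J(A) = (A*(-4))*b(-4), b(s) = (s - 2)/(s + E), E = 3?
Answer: -389 + 1368*I*√29 ≈ -389.0 + 7366.9*I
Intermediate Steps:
F = 3*I*√29 (F = √(-261) = 3*I*√29 ≈ 16.155*I)
b(s) = (-2 + s)/(3 + s) (b(s) = (s - 2)/(s + 3) = (-2 + s)/(3 + s))
J(A) = -24*A (J(A) = (A*(-4))*((-2 - 4)/(3 - 4)) = (-4*A)*(-6/(-1)) = (-4*A)*(-1*(-6)) = -4*A*6 = -24*A)
J(-19)*F - 389 = (-24*(-19))*(3*I*√29) - 389 = 456*(3*I*√29) - 389 = 1368*I*√29 - 389 = -389 + 1368*I*√29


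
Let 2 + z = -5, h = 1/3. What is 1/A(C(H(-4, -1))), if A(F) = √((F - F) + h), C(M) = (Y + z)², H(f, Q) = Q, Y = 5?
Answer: √3 ≈ 1.7320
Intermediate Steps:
h = ⅓ ≈ 0.33333
z = -7 (z = -2 - 5 = -7)
C(M) = 4 (C(M) = (5 - 7)² = (-2)² = 4)
A(F) = √3/3 (A(F) = √((F - F) + ⅓) = √(0 + ⅓) = √(⅓) = √3/3)
1/A(C(H(-4, -1))) = 1/(√3/3) = √3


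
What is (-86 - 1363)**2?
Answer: 2099601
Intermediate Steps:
(-86 - 1363)**2 = (-1449)**2 = 2099601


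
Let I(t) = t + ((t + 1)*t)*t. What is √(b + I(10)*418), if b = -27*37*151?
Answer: √313131 ≈ 559.58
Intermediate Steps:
I(t) = t + t²*(1 + t) (I(t) = t + ((1 + t)*t)*t = t + (t*(1 + t))*t = t + t²*(1 + t))
b = -150849 (b = -999*151 = -150849)
√(b + I(10)*418) = √(-150849 + (10*(1 + 10 + 10²))*418) = √(-150849 + (10*(1 + 10 + 100))*418) = √(-150849 + (10*111)*418) = √(-150849 + 1110*418) = √(-150849 + 463980) = √313131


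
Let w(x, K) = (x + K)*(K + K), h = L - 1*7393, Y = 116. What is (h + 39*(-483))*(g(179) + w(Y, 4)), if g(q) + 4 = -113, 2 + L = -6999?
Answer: -28013733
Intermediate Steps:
L = -7001 (L = -2 - 6999 = -7001)
h = -14394 (h = -7001 - 1*7393 = -7001 - 7393 = -14394)
g(q) = -117 (g(q) = -4 - 113 = -117)
w(x, K) = 2*K*(K + x) (w(x, K) = (K + x)*(2*K) = 2*K*(K + x))
(h + 39*(-483))*(g(179) + w(Y, 4)) = (-14394 + 39*(-483))*(-117 + 2*4*(4 + 116)) = (-14394 - 18837)*(-117 + 2*4*120) = -33231*(-117 + 960) = -33231*843 = -28013733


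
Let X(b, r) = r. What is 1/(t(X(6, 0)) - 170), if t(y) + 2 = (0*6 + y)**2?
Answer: -1/172 ≈ -0.0058140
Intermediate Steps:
t(y) = -2 + y**2 (t(y) = -2 + (0*6 + y)**2 = -2 + (0 + y)**2 = -2 + y**2)
1/(t(X(6, 0)) - 170) = 1/((-2 + 0**2) - 170) = 1/((-2 + 0) - 170) = 1/(-2 - 170) = 1/(-172) = -1/172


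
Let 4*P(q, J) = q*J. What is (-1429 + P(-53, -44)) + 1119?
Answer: 273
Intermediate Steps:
P(q, J) = J*q/4 (P(q, J) = (q*J)/4 = (J*q)/4 = J*q/4)
(-1429 + P(-53, -44)) + 1119 = (-1429 + (¼)*(-44)*(-53)) + 1119 = (-1429 + 583) + 1119 = -846 + 1119 = 273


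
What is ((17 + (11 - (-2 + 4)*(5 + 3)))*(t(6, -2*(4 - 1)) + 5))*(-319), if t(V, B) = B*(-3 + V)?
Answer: 49764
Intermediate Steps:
((17 + (11 - (-2 + 4)*(5 + 3)))*(t(6, -2*(4 - 1)) + 5))*(-319) = ((17 + (11 - (-2 + 4)*(5 + 3)))*((-2*(4 - 1))*(-3 + 6) + 5))*(-319) = ((17 + (11 - 2*8))*(-2*3*3 + 5))*(-319) = ((17 + (11 - 1*16))*(-6*3 + 5))*(-319) = ((17 + (11 - 16))*(-18 + 5))*(-319) = ((17 - 5)*(-13))*(-319) = (12*(-13))*(-319) = -156*(-319) = 49764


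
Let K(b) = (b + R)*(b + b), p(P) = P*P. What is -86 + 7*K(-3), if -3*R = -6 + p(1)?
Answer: -30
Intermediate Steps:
p(P) = P²
R = 5/3 (R = -(-6 + 1²)/3 = -(-6 + 1)/3 = -⅓*(-5) = 5/3 ≈ 1.6667)
K(b) = 2*b*(5/3 + b) (K(b) = (b + 5/3)*(b + b) = (5/3 + b)*(2*b) = 2*b*(5/3 + b))
-86 + 7*K(-3) = -86 + 7*((⅔)*(-3)*(5 + 3*(-3))) = -86 + 7*((⅔)*(-3)*(5 - 9)) = -86 + 7*((⅔)*(-3)*(-4)) = -86 + 7*8 = -86 + 56 = -30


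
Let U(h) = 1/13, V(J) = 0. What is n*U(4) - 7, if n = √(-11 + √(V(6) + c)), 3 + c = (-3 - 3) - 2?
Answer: -7 + √(-11 + I*√11)/13 ≈ -6.962 + 0.25795*I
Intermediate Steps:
c = -11 (c = -3 + ((-3 - 3) - 2) = -3 + (-6 - 2) = -3 - 8 = -11)
U(h) = 1/13
n = √(-11 + I*√11) (n = √(-11 + √(0 - 11)) = √(-11 + √(-11)) = √(-11 + I*√11) ≈ 0.49453 + 3.3533*I)
n*U(4) - 7 = √(-11 + I*√11)*(1/13) - 7 = √(-11 + I*√11)/13 - 7 = -7 + √(-11 + I*√11)/13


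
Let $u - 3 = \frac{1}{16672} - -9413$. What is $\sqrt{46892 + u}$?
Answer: $\frac{\sqrt{978195190034}}{4168} \approx 237.29$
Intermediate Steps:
$u = \frac{156983553}{16672}$ ($u = 3 + \left(\frac{1}{16672} - -9413\right) = 3 + \left(\frac{1}{16672} + 9413\right) = 3 + \frac{156933537}{16672} = \frac{156983553}{16672} \approx 9416.0$)
$\sqrt{46892 + u} = \sqrt{46892 + \frac{156983553}{16672}} = \sqrt{\frac{938766977}{16672}} = \frac{\sqrt{978195190034}}{4168}$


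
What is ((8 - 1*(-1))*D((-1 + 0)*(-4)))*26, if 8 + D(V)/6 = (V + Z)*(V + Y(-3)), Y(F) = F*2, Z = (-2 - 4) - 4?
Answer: 5616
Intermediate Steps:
Z = -10 (Z = -6 - 4 = -10)
Y(F) = 2*F
D(V) = -48 + 6*(-10 + V)*(-6 + V) (D(V) = -48 + 6*((V - 10)*(V + 2*(-3))) = -48 + 6*((-10 + V)*(V - 6)) = -48 + 6*((-10 + V)*(-6 + V)) = -48 + 6*(-10 + V)*(-6 + V))
((8 - 1*(-1))*D((-1 + 0)*(-4)))*26 = ((8 - 1*(-1))*(312 - 96*(-1 + 0)*(-4) + 6*((-1 + 0)*(-4))²))*26 = ((8 + 1)*(312 - (-96)*(-4) + 6*(-1*(-4))²))*26 = (9*(312 - 96*4 + 6*4²))*26 = (9*(312 - 384 + 6*16))*26 = (9*(312 - 384 + 96))*26 = (9*24)*26 = 216*26 = 5616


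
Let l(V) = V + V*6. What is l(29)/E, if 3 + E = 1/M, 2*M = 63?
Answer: -12789/187 ≈ -68.390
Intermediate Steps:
M = 63/2 (M = (½)*63 = 63/2 ≈ 31.500)
l(V) = 7*V (l(V) = V + 6*V = 7*V)
E = -187/63 (E = -3 + 1/(63/2) = -3 + 2/63 = -187/63 ≈ -2.9683)
l(29)/E = (7*29)/(-187/63) = 203*(-63/187) = -12789/187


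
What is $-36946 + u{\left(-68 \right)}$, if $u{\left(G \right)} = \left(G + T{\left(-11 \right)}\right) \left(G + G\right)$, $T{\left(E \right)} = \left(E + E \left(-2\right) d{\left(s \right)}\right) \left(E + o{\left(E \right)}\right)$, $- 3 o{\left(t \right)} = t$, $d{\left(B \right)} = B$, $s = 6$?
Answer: $\frac{278938}{3} \approx 92979.0$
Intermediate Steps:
$o{\left(t \right)} = - \frac{t}{3}$
$T{\left(E \right)} = - \frac{22 E^{2}}{3}$ ($T{\left(E \right)} = \left(E + E \left(-2\right) 6\right) \left(E - \frac{E}{3}\right) = \left(E + - 2 E 6\right) \frac{2 E}{3} = \left(E - 12 E\right) \frac{2 E}{3} = - 11 E \frac{2 E}{3} = - \frac{22 E^{2}}{3}$)
$u{\left(G \right)} = 2 G \left(- \frac{2662}{3} + G\right)$ ($u{\left(G \right)} = \left(G - \frac{22 \left(-11\right)^{2}}{3}\right) \left(G + G\right) = \left(G - \frac{2662}{3}\right) 2 G = \left(- \frac{2662}{3} + G\right) 2 G = 2 G \left(- \frac{2662}{3} + G\right)$)
$-36946 + u{\left(-68 \right)} = -36946 + \frac{2}{3} \left(-68\right) \left(-2662 + 3 \left(-68\right)\right) = -36946 + \frac{2}{3} \left(-68\right) \left(-2662 - 204\right) = -36946 + \frac{2}{3} \left(-68\right) \left(-2866\right) = -36946 + \frac{389776}{3} = \frac{278938}{3}$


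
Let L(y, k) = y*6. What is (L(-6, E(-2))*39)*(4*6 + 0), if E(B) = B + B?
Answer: -33696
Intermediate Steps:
E(B) = 2*B
L(y, k) = 6*y
(L(-6, E(-2))*39)*(4*6 + 0) = ((6*(-6))*39)*(4*6 + 0) = (-36*39)*(24 + 0) = -1404*24 = -33696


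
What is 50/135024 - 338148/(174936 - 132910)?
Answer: -11413998563/1418629656 ≈ -8.0458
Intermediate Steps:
50/135024 - 338148/(174936 - 132910) = 50*(1/135024) - 338148/42026 = 25/67512 - 338148*1/42026 = 25/67512 - 169074/21013 = -11413998563/1418629656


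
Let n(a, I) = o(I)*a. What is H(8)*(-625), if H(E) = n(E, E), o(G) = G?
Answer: -40000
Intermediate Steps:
n(a, I) = I*a
H(E) = E**2 (H(E) = E*E = E**2)
H(8)*(-625) = 8**2*(-625) = 64*(-625) = -40000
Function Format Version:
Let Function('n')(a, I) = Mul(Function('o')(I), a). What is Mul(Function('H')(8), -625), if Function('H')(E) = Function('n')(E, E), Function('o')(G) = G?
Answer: -40000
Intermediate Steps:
Function('n')(a, I) = Mul(I, a)
Function('H')(E) = Pow(E, 2) (Function('H')(E) = Mul(E, E) = Pow(E, 2))
Mul(Function('H')(8), -625) = Mul(Pow(8, 2), -625) = Mul(64, -625) = -40000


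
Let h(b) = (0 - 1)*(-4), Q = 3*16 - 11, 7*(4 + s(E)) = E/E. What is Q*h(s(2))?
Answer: 148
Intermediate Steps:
s(E) = -27/7 (s(E) = -4 + (E/E)/7 = -4 + (⅐)*1 = -4 + ⅐ = -27/7)
Q = 37 (Q = 48 - 11 = 37)
h(b) = 4 (h(b) = -1*(-4) = 4)
Q*h(s(2)) = 37*4 = 148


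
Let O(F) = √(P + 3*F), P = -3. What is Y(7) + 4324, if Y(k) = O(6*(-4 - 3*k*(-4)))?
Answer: 4324 + √1437 ≈ 4361.9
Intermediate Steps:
O(F) = √(-3 + 3*F)
Y(k) = √(-75 + 216*k) (Y(k) = √(-3 + 3*(6*(-4 - 3*k*(-4)))) = √(-3 + 3*(6*(-4 + 12*k))) = √(-3 + 3*(-24 + 72*k)) = √(-3 + (-72 + 216*k)) = √(-75 + 216*k))
Y(7) + 4324 = √(-75 + 216*7) + 4324 = √(-75 + 1512) + 4324 = √1437 + 4324 = 4324 + √1437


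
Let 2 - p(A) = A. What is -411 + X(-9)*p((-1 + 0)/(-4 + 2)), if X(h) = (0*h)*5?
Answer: -411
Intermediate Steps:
X(h) = 0 (X(h) = 0*5 = 0)
p(A) = 2 - A
-411 + X(-9)*p((-1 + 0)/(-4 + 2)) = -411 + 0*(2 - (-1 + 0)/(-4 + 2)) = -411 + 0*(2 - (-1)/(-2)) = -411 + 0*(2 - (-1)*(-1)/2) = -411 + 0*(2 - 1*1/2) = -411 + 0*(2 - 1/2) = -411 + 0*(3/2) = -411 + 0 = -411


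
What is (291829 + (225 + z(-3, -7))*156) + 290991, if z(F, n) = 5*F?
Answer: 615580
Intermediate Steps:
(291829 + (225 + z(-3, -7))*156) + 290991 = (291829 + (225 + 5*(-3))*156) + 290991 = (291829 + (225 - 15)*156) + 290991 = (291829 + 210*156) + 290991 = (291829 + 32760) + 290991 = 324589 + 290991 = 615580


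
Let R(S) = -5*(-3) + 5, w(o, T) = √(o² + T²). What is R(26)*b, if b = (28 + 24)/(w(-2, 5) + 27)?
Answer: 1404/35 - 52*√29/35 ≈ 32.113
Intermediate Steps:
w(o, T) = √(T² + o²)
b = 52/(27 + √29) (b = (28 + 24)/(√(5² + (-2)²) + 27) = 52/(√(25 + 4) + 27) = 52/(√29 + 27) = 52/(27 + √29) ≈ 1.6057)
R(S) = 20 (R(S) = 15 + 5 = 20)
R(26)*b = 20*(351/175 - 13*√29/175) = 1404/35 - 52*√29/35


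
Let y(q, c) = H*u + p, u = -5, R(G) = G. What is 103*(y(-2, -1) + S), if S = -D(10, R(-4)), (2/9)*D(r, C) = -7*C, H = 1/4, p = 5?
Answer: -50367/4 ≈ -12592.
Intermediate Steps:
H = 1/4 (H = 1*(1/4) = 1/4 ≈ 0.25000)
D(r, C) = -63*C/2 (D(r, C) = 9*(-7*C)/2 = -63*C/2)
y(q, c) = 15/4 (y(q, c) = (1/4)*(-5) + 5 = -5/4 + 5 = 15/4)
S = -126 (S = -(-63)*(-4)/2 = -1*126 = -126)
103*(y(-2, -1) + S) = 103*(15/4 - 126) = 103*(-489/4) = -50367/4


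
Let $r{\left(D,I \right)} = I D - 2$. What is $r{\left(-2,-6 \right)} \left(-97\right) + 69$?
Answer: $-901$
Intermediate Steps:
$r{\left(D,I \right)} = -2 + D I$ ($r{\left(D,I \right)} = D I - 2 = -2 + D I$)
$r{\left(-2,-6 \right)} \left(-97\right) + 69 = \left(-2 - -12\right) \left(-97\right) + 69 = \left(-2 + 12\right) \left(-97\right) + 69 = 10 \left(-97\right) + 69 = -970 + 69 = -901$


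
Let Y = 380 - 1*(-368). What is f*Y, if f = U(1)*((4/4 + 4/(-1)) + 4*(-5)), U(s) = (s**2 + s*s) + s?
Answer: -51612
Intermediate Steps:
U(s) = s + 2*s**2 (U(s) = (s**2 + s**2) + s = 2*s**2 + s = s + 2*s**2)
Y = 748 (Y = 380 + 368 = 748)
f = -69 (f = (1*(1 + 2*1))*((4/4 + 4/(-1)) + 4*(-5)) = (1*(1 + 2))*((4*(1/4) + 4*(-1)) - 20) = (1*3)*((1 - 4) - 20) = 3*(-3 - 20) = 3*(-23) = -69)
f*Y = -69*748 = -51612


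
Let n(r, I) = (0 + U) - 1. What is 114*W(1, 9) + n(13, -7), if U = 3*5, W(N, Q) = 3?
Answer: 356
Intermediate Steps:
U = 15
n(r, I) = 14 (n(r, I) = (0 + 15) - 1 = 15 - 1 = 14)
114*W(1, 9) + n(13, -7) = 114*3 + 14 = 342 + 14 = 356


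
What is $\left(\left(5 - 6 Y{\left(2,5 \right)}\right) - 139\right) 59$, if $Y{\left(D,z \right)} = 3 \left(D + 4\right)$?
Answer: $-14278$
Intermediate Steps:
$Y{\left(D,z \right)} = 12 + 3 D$ ($Y{\left(D,z \right)} = 3 \left(4 + D\right) = 12 + 3 D$)
$\left(\left(5 - 6 Y{\left(2,5 \right)}\right) - 139\right) 59 = \left(\left(5 - 6 \left(12 + 3 \cdot 2\right)\right) - 139\right) 59 = \left(\left(5 - 6 \left(12 + 6\right)\right) - 139\right) 59 = \left(\left(5 - 108\right) - 139\right) 59 = \left(-103 - 139\right) 59 = \left(-242\right) 59 = -14278$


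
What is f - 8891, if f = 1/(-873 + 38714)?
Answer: -336444330/37841 ≈ -8891.0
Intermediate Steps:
f = 1/37841 ≈ 2.6426e-5
f - 8891 = 1/37841 - 8891 = -336444330/37841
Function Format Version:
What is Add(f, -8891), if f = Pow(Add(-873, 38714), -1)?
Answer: Rational(-336444330, 37841) ≈ -8891.0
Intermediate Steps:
f = Rational(1, 37841) (f = Pow(37841, -1) = Rational(1, 37841) ≈ 2.6426e-5)
Add(f, -8891) = Add(Rational(1, 37841), -8891) = Rational(-336444330, 37841)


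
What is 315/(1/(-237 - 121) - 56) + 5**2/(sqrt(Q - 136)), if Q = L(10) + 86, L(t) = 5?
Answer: -37590/6683 - 5*I*sqrt(5)/3 ≈ -5.6247 - 3.7268*I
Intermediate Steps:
Q = 91 (Q = 5 + 86 = 91)
315/(1/(-237 - 121) - 56) + 5**2/(sqrt(Q - 136)) = 315/(1/(-237 - 121) - 56) + 5**2/(sqrt(91 - 136)) = 315/(1/(-358) - 56) + 25/(sqrt(-45)) = 315/(-1/358 - 56) + 25/((3*I*sqrt(5))) = 315/(-20049/358) + 25*(-I*sqrt(5)/15) = 315*(-358/20049) - 5*I*sqrt(5)/3 = -37590/6683 - 5*I*sqrt(5)/3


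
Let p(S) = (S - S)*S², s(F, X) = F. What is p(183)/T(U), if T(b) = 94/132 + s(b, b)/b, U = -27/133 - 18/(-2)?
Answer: 0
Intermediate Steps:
U = 1170/133 (U = -27*1/133 - 18*(-½) = -27/133 + 9 = 1170/133 ≈ 8.7970)
T(b) = 113/66 (T(b) = 94/132 + b/b = 94*(1/132) + 1 = 47/66 + 1 = 113/66)
p(S) = 0 (p(S) = 0*S² = 0)
p(183)/T(U) = 0/(113/66) = 0*(66/113) = 0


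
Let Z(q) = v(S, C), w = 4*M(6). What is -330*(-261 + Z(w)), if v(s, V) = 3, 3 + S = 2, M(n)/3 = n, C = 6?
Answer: 85140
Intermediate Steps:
M(n) = 3*n
w = 72 (w = 4*(3*6) = 4*18 = 72)
S = -1 (S = -3 + 2 = -1)
Z(q) = 3
-330*(-261 + Z(w)) = -330*(-261 + 3) = -330*(-258) = 85140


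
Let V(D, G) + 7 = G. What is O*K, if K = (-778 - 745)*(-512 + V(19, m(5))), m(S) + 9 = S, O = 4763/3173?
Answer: 3793867627/3173 ≈ 1.1957e+6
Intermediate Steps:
O = 4763/3173 (O = 4763*(1/3173) = 4763/3173 ≈ 1.5011)
m(S) = -9 + S
V(D, G) = -7 + G
K = 796529 (K = (-778 - 745)*(-512 + (-7 + (-9 + 5))) = -1523*(-512 + (-7 - 4)) = -1523*(-512 - 11) = -1523*(-523) = 796529)
O*K = (4763/3173)*796529 = 3793867627/3173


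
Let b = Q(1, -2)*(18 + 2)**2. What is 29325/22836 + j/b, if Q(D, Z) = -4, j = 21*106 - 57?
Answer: -217607/3044800 ≈ -0.071468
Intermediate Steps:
j = 2169 (j = 2226 - 57 = 2169)
b = -1600 (b = -4*(18 + 2)**2 = -4*20**2 = -4*400 = -1600)
29325/22836 + j/b = 29325/22836 + 2169/(-1600) = 29325*(1/22836) + 2169*(-1/1600) = 9775/7612 - 2169/1600 = -217607/3044800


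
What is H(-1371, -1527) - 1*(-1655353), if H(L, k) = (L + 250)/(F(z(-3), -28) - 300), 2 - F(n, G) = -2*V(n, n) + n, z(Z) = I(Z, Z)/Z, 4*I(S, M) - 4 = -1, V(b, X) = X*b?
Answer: 3941404461/2381 ≈ 1.6554e+6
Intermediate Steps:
I(S, M) = ¾ (I(S, M) = 1 + (¼)*(-1) = 1 - ¼ = ¾)
z(Z) = 3/(4*Z)
F(n, G) = 2 - n + 2*n² (F(n, G) = 2 - (-2*n*n + n) = 2 - (-2*n² + n) = 2 - (n - 2*n²) = 2 + (-n + 2*n²) = 2 - n + 2*n²)
H(L, k) = -2000/2381 - 8*L/2381 (H(L, k) = (L + 250)/((2 - 3/(4*(-3)) + 2*((¾)/(-3))²) - 300) = (250 + L)/((2 - 3*(-1)/(4*3) + 2*((¾)*(-⅓))²) - 300) = (250 + L)/((2 - 1*(-¼) + 2*(-¼)²) - 300) = (250 + L)/((2 + ¼ + 2*(1/16)) - 300) = (250 + L)/((2 + ¼ + ⅛) - 300) = (250 + L)/(19/8 - 300) = (250 + L)/(-2381/8) = (250 + L)*(-8/2381) = -2000/2381 - 8*L/2381)
H(-1371, -1527) - 1*(-1655353) = (-2000/2381 - 8/2381*(-1371)) - 1*(-1655353) = (-2000/2381 + 10968/2381) + 1655353 = 8968/2381 + 1655353 = 3941404461/2381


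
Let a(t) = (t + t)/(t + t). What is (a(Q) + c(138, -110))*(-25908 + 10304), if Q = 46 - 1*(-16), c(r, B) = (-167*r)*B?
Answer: -39557091844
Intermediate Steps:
c(r, B) = -167*B*r
Q = 62 (Q = 46 + 16 = 62)
a(t) = 1 (a(t) = (2*t)/((2*t)) = (2*t)*(1/(2*t)) = 1)
(a(Q) + c(138, -110))*(-25908 + 10304) = (1 - 167*(-110)*138)*(-25908 + 10304) = (1 + 2535060)*(-15604) = 2535061*(-15604) = -39557091844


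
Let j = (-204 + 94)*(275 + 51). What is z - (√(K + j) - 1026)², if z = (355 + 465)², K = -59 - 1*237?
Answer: -344120 + 4104*I*√9039 ≈ -3.4412e+5 + 3.9018e+5*I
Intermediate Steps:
j = -35860 (j = -110*326 = -35860)
K = -296 (K = -59 - 237 = -296)
z = 672400 (z = 820² = 672400)
z - (√(K + j) - 1026)² = 672400 - (√(-296 - 35860) - 1026)² = 672400 - (√(-36156) - 1026)² = 672400 - (2*I*√9039 - 1026)² = 672400 - (-1026 + 2*I*√9039)²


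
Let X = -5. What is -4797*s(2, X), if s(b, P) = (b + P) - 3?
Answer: 28782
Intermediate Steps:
s(b, P) = -3 + P + b (s(b, P) = (P + b) - 3 = -3 + P + b)
-4797*s(2, X) = -4797*(-3 - 5 + 2) = -4797*(-6) = 28782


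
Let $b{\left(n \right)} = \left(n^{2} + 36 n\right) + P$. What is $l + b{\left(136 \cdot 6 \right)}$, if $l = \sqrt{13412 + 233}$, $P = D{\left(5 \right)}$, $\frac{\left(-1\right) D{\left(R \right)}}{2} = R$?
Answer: $695222 + \sqrt{13645} \approx 6.9534 \cdot 10^{5}$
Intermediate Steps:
$D{\left(R \right)} = - 2 R$
$P = -10$ ($P = \left(-2\right) 5 = -10$)
$l = \sqrt{13645} \approx 116.81$
$b{\left(n \right)} = -10 + n^{2} + 36 n$ ($b{\left(n \right)} = \left(n^{2} + 36 n\right) - 10 = -10 + n^{2} + 36 n$)
$l + b{\left(136 \cdot 6 \right)} = \sqrt{13645} + \left(-10 + \left(136 \cdot 6\right)^{2} + 36 \cdot 136 \cdot 6\right) = \sqrt{13645} + \left(-10 + 816^{2} + 36 \cdot 816\right) = \sqrt{13645} + \left(-10 + 665856 + 29376\right) = \sqrt{13645} + 695222 = 695222 + \sqrt{13645}$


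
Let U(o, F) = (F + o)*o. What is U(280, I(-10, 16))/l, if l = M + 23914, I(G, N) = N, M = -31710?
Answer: -20720/1949 ≈ -10.631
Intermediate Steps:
U(o, F) = o*(F + o)
l = -7796 (l = -31710 + 23914 = -7796)
U(280, I(-10, 16))/l = (280*(16 + 280))/(-7796) = (280*296)*(-1/7796) = 82880*(-1/7796) = -20720/1949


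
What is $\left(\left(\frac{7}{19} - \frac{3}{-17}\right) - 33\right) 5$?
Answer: $- \frac{52415}{323} \approx -162.28$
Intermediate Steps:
$\left(\left(\frac{7}{19} - \frac{3}{-17}\right) - 33\right) 5 = \left(\left(7 \cdot \frac{1}{19} - - \frac{3}{17}\right) - 33\right) 5 = \left(\left(\frac{7}{19} + \frac{3}{17}\right) - 33\right) 5 = \left(\frac{176}{323} - 33\right) 5 = \left(- \frac{10483}{323}\right) 5 = - \frac{52415}{323}$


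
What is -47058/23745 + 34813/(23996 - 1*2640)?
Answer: -59445321/169032740 ≈ -0.35168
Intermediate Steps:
-47058/23745 + 34813/(23996 - 1*2640) = -47058*1/23745 + 34813/(23996 - 2640) = -15686/7915 + 34813/21356 = -59445321/169032740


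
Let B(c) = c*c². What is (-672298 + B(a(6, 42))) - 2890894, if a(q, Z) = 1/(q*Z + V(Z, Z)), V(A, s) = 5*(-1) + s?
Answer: -86006792760247/24137569 ≈ -3.5632e+6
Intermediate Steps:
V(A, s) = -5 + s
a(q, Z) = 1/(-5 + Z + Z*q) (a(q, Z) = 1/(q*Z + (-5 + Z)) = 1/(Z*q + (-5 + Z)) = 1/(-5 + Z + Z*q))
B(c) = c³
(-672298 + B(a(6, 42))) - 2890894 = (-672298 + (1/(-5 + 42 + 42*6))³) - 2890894 = (-672298 + (1/(-5 + 42 + 252))³) - 2890894 = (-672298 + (1/289)³) - 2890894 = (-672298 + 1/24137569) - 2890894 = -16227639363561/24137569 - 2890894 = -86006792760247/24137569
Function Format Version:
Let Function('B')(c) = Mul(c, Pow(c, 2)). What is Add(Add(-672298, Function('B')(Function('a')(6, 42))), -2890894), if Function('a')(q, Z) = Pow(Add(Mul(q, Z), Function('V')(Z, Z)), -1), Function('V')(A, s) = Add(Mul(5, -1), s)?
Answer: Rational(-86006792760247, 24137569) ≈ -3.5632e+6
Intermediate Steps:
Function('V')(A, s) = Add(-5, s)
Function('a')(q, Z) = Pow(Add(-5, Z, Mul(Z, q)), -1) (Function('a')(q, Z) = Pow(Add(Mul(q, Z), Add(-5, Z)), -1) = Pow(Add(Mul(Z, q), Add(-5, Z)), -1) = Pow(Add(-5, Z, Mul(Z, q)), -1))
Function('B')(c) = Pow(c, 3)
Add(Add(-672298, Function('B')(Function('a')(6, 42))), -2890894) = Add(Add(-672298, Pow(Pow(Add(-5, 42, Mul(42, 6)), -1), 3)), -2890894) = Add(Add(-672298, Pow(Pow(Add(-5, 42, 252), -1), 3)), -2890894) = Add(Add(-672298, Pow(Pow(289, -1), 3)), -2890894) = Add(Add(-672298, Pow(Rational(1, 289), 3)), -2890894) = Add(Add(-672298, Rational(1, 24137569)), -2890894) = Add(Rational(-16227639363561, 24137569), -2890894) = Rational(-86006792760247, 24137569)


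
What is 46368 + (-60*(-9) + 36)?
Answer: 46944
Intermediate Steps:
46368 + (-60*(-9) + 36) = 46368 + (540 + 36) = 46368 + 576 = 46944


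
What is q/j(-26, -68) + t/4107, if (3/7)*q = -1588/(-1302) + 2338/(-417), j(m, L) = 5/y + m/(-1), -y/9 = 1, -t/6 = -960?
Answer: 1351115500/1350875809 ≈ 1.0002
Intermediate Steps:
t = 5760 (t = -6*(-960) = 5760)
y = -9 (y = -9*1 = -9)
j(m, L) = -5/9 - m (j(m, L) = 5/(-9) + m/(-1) = 5*(-⅑) + m*(-1) = -5/9 - m)
q = -396980/38781 (q = 7*(-1588/(-1302) + 2338/(-417))/3 = 7*(-1588*(-1/1302) + 2338*(-1/417))/3 = 7*(794/651 - 2338/417)/3 = (7/3)*(-396980/90489) = -396980/38781 ≈ -10.236)
q/j(-26, -68) + t/4107 = -396980/(38781*(-5/9 - 1*(-26))) + 5760/4107 = -396980/(38781*(-5/9 + 26)) + 5760*(1/4107) = -396980/(38781*229/9) + 1920/1369 = -396980/38781*9/229 + 1920/1369 = -396980/986761 + 1920/1369 = 1351115500/1350875809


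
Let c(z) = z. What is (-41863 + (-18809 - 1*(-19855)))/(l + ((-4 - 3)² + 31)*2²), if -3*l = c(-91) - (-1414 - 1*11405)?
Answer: 122451/11768 ≈ 10.405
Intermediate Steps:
l = -12728/3 (l = -(-91 - (-1414 - 1*11405))/3 = -(-91 - (-1414 - 11405))/3 = -(-91 - 1*(-12819))/3 = -(-91 + 12819)/3 = -⅓*12728 = -12728/3 ≈ -4242.7)
(-41863 + (-18809 - 1*(-19855)))/(l + ((-4 - 3)² + 31)*2²) = (-41863 + (-18809 - 1*(-19855)))/(-12728/3 + ((-4 - 3)² + 31)*2²) = (-41863 + (-18809 + 19855))/(-12728/3 + ((-7)² + 31)*4) = (-41863 + 1046)/(-12728/3 + (49 + 31)*4) = -40817/(-12728/3 + 80*4) = -40817/(-12728/3 + 320) = -40817/(-11768/3) = -40817*(-3/11768) = 122451/11768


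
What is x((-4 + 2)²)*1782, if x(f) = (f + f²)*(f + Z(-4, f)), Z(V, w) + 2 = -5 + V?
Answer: -249480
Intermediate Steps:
Z(V, w) = -7 + V (Z(V, w) = -2 + (-5 + V) = -7 + V)
x(f) = (-11 + f)*(f + f²) (x(f) = (f + f²)*(f + (-7 - 4)) = (f + f²)*(f - 11) = (f + f²)*(-11 + f) = (-11 + f)*(f + f²))
x((-4 + 2)²)*1782 = ((-4 + 2)²*(-11 + ((-4 + 2)²)² - 10*(-4 + 2)²))*1782 = ((-2)²*(-11 + ((-2)²)² - 10*(-2)²))*1782 = (4*(-11 + 4² - 10*4))*1782 = (4*(-11 + 16 - 40))*1782 = (4*(-35))*1782 = -140*1782 = -249480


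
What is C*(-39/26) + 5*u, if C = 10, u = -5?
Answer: -40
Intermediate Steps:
C*(-39/26) + 5*u = 10*(-39/26) + 5*(-5) = 10*(-39*1/26) - 25 = 10*(-3/2) - 25 = -15 - 25 = -40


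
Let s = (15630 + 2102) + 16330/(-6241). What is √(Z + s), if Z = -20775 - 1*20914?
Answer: 3*I*√16614663/79 ≈ 154.79*I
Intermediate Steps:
Z = -41689 (Z = -20775 - 20914 = -41689)
s = 110649082/6241 (s = 17732 + 16330*(-1/6241) = 17732 - 16330/6241 = 110649082/6241 ≈ 17729.)
√(Z + s) = √(-41689 + 110649082/6241) = √(-149531967/6241) = 3*I*√16614663/79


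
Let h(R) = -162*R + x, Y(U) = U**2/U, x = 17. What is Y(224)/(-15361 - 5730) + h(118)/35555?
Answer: -58683047/107127215 ≈ -0.54779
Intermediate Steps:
Y(U) = U
h(R) = 17 - 162*R (h(R) = -162*R + 17 = 17 - 162*R)
Y(224)/(-15361 - 5730) + h(118)/35555 = 224/(-15361 - 5730) + (17 - 162*118)/35555 = 224/(-21091) + (17 - 19116)*(1/35555) = 224*(-1/21091) - 19099*1/35555 = -32/3013 - 19099/35555 = -58683047/107127215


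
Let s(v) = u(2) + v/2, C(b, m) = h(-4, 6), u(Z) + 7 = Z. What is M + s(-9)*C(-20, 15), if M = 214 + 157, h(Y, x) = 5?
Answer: 647/2 ≈ 323.50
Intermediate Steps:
u(Z) = -7 + Z
C(b, m) = 5
s(v) = -5 + v/2 (s(v) = (-7 + 2) + v/2 = -5 + v*(1/2) = -5 + v/2)
M = 371
M + s(-9)*C(-20, 15) = 371 + (-5 + (1/2)*(-9))*5 = 371 + (-5 - 9/2)*5 = 371 - 19/2*5 = 371 - 95/2 = 647/2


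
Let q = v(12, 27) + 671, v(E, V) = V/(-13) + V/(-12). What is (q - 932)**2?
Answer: 190357209/2704 ≈ 70398.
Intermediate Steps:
v(E, V) = -25*V/156 (v(E, V) = V*(-1/13) + V*(-1/12) = -V/13 - V/12 = -25*V/156)
q = 34667/52 (q = -25/156*27 + 671 = -225/52 + 671 = 34667/52 ≈ 666.67)
(q - 932)**2 = (34667/52 - 932)**2 = (-13797/52)**2 = 190357209/2704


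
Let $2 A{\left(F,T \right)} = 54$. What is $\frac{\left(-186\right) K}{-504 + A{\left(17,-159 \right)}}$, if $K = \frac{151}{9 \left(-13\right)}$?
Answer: $- \frac{9362}{18603} \approx -0.50325$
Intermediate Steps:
$K = - \frac{151}{117}$ ($K = \frac{151}{-117} = 151 \left(- \frac{1}{117}\right) = - \frac{151}{117} \approx -1.2906$)
$A{\left(F,T \right)} = 27$ ($A{\left(F,T \right)} = \frac{1}{2} \cdot 54 = 27$)
$\frac{\left(-186\right) K}{-504 + A{\left(17,-159 \right)}} = \frac{\left(-186\right) \left(- \frac{151}{117}\right)}{-504 + 27} = \frac{9362}{39 \left(-477\right)} = \frac{9362}{39} \left(- \frac{1}{477}\right) = - \frac{9362}{18603}$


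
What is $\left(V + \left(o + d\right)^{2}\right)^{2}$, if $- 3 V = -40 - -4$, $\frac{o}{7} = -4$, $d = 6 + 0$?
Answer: $246016$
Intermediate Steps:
$d = 6$
$o = -28$ ($o = 7 \left(-4\right) = -28$)
$V = 12$ ($V = - \frac{-40 - -4}{3} = - \frac{-40 + 4}{3} = \left(- \frac{1}{3}\right) \left(-36\right) = 12$)
$\left(V + \left(o + d\right)^{2}\right)^{2} = \left(12 + \left(-28 + 6\right)^{2}\right)^{2} = \left(12 + \left(-22\right)^{2}\right)^{2} = \left(12 + 484\right)^{2} = 496^{2} = 246016$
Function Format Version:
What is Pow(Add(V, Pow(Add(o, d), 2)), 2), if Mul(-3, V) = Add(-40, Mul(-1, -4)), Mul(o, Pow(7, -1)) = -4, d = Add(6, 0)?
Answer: 246016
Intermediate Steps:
d = 6
o = -28 (o = Mul(7, -4) = -28)
V = 12 (V = Mul(Rational(-1, 3), Add(-40, Mul(-1, -4))) = Mul(Rational(-1, 3), Add(-40, 4)) = Mul(Rational(-1, 3), -36) = 12)
Pow(Add(V, Pow(Add(o, d), 2)), 2) = Pow(Add(12, Pow(Add(-28, 6), 2)), 2) = Pow(Add(12, Pow(-22, 2)), 2) = Pow(Add(12, 484), 2) = Pow(496, 2) = 246016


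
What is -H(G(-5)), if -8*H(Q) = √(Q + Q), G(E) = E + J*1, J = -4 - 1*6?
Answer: I*√30/8 ≈ 0.68465*I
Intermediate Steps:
J = -10 (J = -4 - 6 = -10)
G(E) = -10 + E (G(E) = E - 10*1 = E - 10 = -10 + E)
H(Q) = -√2*√Q/8 (H(Q) = -√(Q + Q)/8 = -√2*√Q/8)
-H(G(-5)) = -(-1)*√2*√(-10 - 5)/8 = -(-1)*√2*√(-15)/8 = -(-1)*√2*I*√15/8 = -(-1)*I*√30/8 = I*√30/8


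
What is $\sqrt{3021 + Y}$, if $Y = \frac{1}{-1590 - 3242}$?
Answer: $\frac{\sqrt{4408436242}}{1208} \approx 54.964$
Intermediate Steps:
$Y = - \frac{1}{4832}$ ($Y = \frac{1}{-4832} = - \frac{1}{4832} \approx -0.00020695$)
$\sqrt{3021 + Y} = \sqrt{3021 - \frac{1}{4832}} = \sqrt{\frac{14597471}{4832}} = \frac{\sqrt{4408436242}}{1208}$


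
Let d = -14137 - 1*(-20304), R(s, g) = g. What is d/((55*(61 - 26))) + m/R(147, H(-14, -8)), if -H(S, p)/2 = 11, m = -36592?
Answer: 458281/275 ≈ 1666.5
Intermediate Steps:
H(S, p) = -22 (H(S, p) = -2*11 = -22)
d = 6167 (d = -14137 + 20304 = 6167)
d/((55*(61 - 26))) + m/R(147, H(-14, -8)) = 6167/((55*(61 - 26))) - 36592/(-22) = 6167/((55*35)) - 36592*(-1/22) = 6167/1925 + 18296/11 = 6167*(1/1925) + 18296/11 = 881/275 + 18296/11 = 458281/275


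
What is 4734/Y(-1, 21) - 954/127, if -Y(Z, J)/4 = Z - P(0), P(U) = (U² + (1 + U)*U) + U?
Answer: 298701/254 ≈ 1176.0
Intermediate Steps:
P(U) = U + U² + U*(1 + U) (P(U) = (U² + U*(1 + U)) + U = U + U² + U*(1 + U))
Y(Z, J) = -4*Z (Y(Z, J) = -4*(Z - 2*0*(1 + 0)) = -4*(Z - 2*0) = -4*(Z - 1*0) = -4*(Z + 0) = -4*Z)
4734/Y(-1, 21) - 954/127 = 4734/((-4*(-1))) - 954/127 = 4734/4 - 954*1/127 = 4734*(¼) - 954/127 = 2367/2 - 954/127 = 298701/254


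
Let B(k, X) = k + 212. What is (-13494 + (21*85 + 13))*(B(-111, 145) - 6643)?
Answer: 76515232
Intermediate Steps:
B(k, X) = 212 + k
(-13494 + (21*85 + 13))*(B(-111, 145) - 6643) = (-13494 + (21*85 + 13))*((212 - 111) - 6643) = (-13494 + (1785 + 13))*(101 - 6643) = (-13494 + 1798)*(-6542) = -11696*(-6542) = 76515232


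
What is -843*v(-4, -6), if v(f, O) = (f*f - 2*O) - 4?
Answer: -20232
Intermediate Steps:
v(f, O) = -4 + f² - 2*O (v(f, O) = (f² - 2*O) - 4 = -4 + f² - 2*O)
-843*v(-4, -6) = -843*(-4 + (-4)² - 2*(-6)) = -843*(-4 + 16 + 12) = -843*24 = -20232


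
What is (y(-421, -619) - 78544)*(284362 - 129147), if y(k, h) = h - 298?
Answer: -12333539115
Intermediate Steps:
y(k, h) = -298 + h
(y(-421, -619) - 78544)*(284362 - 129147) = ((-298 - 619) - 78544)*(284362 - 129147) = (-917 - 78544)*155215 = -79461*155215 = -12333539115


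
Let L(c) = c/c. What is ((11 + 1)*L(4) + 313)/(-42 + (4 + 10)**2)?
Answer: 325/154 ≈ 2.1104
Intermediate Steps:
L(c) = 1
((11 + 1)*L(4) + 313)/(-42 + (4 + 10)**2) = ((11 + 1)*1 + 313)/(-42 + (4 + 10)**2) = (12*1 + 313)/(-42 + 14**2) = (12 + 313)/(-42 + 196) = 325/154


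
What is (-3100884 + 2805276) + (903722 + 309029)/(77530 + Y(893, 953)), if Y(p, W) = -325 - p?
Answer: -22557224945/76312 ≈ -2.9559e+5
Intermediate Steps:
(-3100884 + 2805276) + (903722 + 309029)/(77530 + Y(893, 953)) = (-3100884 + 2805276) + (903722 + 309029)/(77530 + (-325 - 1*893)) = -295608 + 1212751/(77530 + (-325 - 893)) = -295608 + 1212751/(77530 - 1218) = -295608 + 1212751/76312 = -22557224945/76312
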